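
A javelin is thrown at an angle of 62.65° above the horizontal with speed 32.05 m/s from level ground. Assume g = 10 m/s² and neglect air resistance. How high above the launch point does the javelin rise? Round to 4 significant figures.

40.52 m

Vertical component of launch velocity: v_y = 32.05 sin 62.65° = 28.467 m/s.
At the highest point the vertical velocity is zero, so v_y² = 2 g h_max.
h_max = (28.467)² / (2 × 10) = 810.37 / 20.00 = 40.52 m.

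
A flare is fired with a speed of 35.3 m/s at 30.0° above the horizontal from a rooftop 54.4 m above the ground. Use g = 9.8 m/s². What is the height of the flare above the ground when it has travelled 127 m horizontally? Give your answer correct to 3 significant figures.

v_x = 35.3 cos 30.0° = 30.57 m/s, v_y0 = 35.3 sin 30.0° = 17.65 m/s.
Time to reach x = 127 m: t = x / v_x = 127 / 30.57 = 4.154 s.
y = 54.4 + v_y0 t − ½ g t² = 54.4 + 17.65×4.154 − 4.900×4.154² = 43.2 m.

43.2 m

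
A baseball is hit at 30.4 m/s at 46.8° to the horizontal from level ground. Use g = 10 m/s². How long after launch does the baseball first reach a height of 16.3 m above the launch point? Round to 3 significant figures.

0.931 s

v_y0 = 30.4 sin 46.8° = 22.16 m/s.
Set y = v_y0 t − ½ g t² = 16.3: 5.000 t² − 22.16 t + 16.3 = 0.
t = [22.16 ± √(491.1 − 326.0)] / 10 = (22.16 ± 12.85) / 10, giving t = 0.931 s or t = 3.50 s.
The baseball is on the way up at the first time, so t = 0.931 s.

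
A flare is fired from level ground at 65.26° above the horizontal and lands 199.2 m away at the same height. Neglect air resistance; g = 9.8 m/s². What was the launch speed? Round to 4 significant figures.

On level ground, R = v₀² sin(2θ) / g, so v₀ = √(R g / sin 2θ).
sin(2 × 65.26°) = 0.7602.
v₀ = √(199.2 × 9.8 / 0.7602) = √2568.0 = 50.68 m/s.

50.68 m/s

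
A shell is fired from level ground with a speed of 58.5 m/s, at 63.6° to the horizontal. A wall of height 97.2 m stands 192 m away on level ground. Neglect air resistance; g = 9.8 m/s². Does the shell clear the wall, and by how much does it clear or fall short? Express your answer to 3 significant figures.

v_x = 58.5 cos 63.6° = 26.01 m/s; v_y0 = 58.5 sin 63.6° = 52.40 m/s.
Time to reach the wall: t = 192 / 26.01 = 7.382 s.
Height at that point: y = 52.40×7.382 − 4.900×7.382² = 119.8 m.
That is 119.8 − 97.2 = 22.6 m above the top of the wall, so the shell clears it.

Yes — it clears the wall by 22.6 m.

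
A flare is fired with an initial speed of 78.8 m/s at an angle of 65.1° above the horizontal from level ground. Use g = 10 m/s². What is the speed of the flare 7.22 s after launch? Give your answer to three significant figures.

v_x = 78.8 cos 65.1° = 33.18 m/s (constant).
v_y(t) = 78.8 sin 65.1° − g t = 71.48 − 10 × 7.22 = -0.7200 m/s.
Speed = √(v_x² + v_y²) = √(1101 + 0.5184) = 33.2 m/s.

33.2 m/s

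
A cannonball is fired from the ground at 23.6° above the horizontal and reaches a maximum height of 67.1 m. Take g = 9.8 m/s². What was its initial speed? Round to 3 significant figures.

At maximum height v_y = 0, so (v₀ sin θ)² = 2 g H.
v₀ sin 23.6° = √(2 × 9.8 × 67.1) = 36.27 m/s.
v₀ = 36.27 / sin 23.6° = 36.27 / 0.4003 = 90.6 m/s.

90.6 m/s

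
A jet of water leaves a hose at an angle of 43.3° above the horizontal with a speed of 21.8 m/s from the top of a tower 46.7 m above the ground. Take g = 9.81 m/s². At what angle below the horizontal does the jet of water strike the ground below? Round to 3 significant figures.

64.8°

v_x = 21.8 cos 43.3° = 15.87 m/s.
At impact |v_y| = √(v_y0² + 2 g h) = √(14.95² + 2×9.81×46.7) = 33.76 m/s.
Angle below horizontal = arctan(|v_y| / v_x) = arctan(33.76 / 15.87) = 64.8°.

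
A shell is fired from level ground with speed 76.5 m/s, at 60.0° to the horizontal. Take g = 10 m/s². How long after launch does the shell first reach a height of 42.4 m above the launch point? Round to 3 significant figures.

0.674 s

v_y0 = 76.5 sin 60.0° = 66.25 m/s.
Set y = v_y0 t − ½ g t² = 42.4: 5.000 t² − 66.25 t + 42.4 = 0.
t = [66.25 ± √(4389 − 848.0)] / 10 = (66.25 ± 59.51) / 10, giving t = 0.674 s or t = 12.6 s.
The shell is on the way up at the first time, so t = 0.674 s.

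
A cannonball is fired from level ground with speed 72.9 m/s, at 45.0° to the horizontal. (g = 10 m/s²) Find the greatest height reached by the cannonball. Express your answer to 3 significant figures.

Vertical component of launch velocity: v_y = 72.9 sin 45.0° = 51.55 m/s.
At the highest point the vertical velocity is zero, so v_y² = 2 g h_max.
h_max = (51.55)² / (2 × 10) = 2657 / 20.00 = 133 m.

133 m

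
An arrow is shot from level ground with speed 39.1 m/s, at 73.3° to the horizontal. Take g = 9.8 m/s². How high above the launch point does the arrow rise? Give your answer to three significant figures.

71.6 m

Vertical component of launch velocity: v_y = 39.1 sin 73.3° = 37.45 m/s.
At the highest point the vertical velocity is zero, so v_y² = 2 g h_max.
h_max = (37.45)² / (2 × 9.8) = 1403 / 19.60 = 71.6 m.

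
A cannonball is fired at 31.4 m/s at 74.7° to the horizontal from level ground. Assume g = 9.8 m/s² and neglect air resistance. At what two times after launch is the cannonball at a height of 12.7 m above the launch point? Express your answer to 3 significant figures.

0.452 s and 5.73 s

v_y0 = 31.4 sin 74.7° = 30.29 m/s.
Set y = v_y0 t − ½ g t² = 12.7: 4.900 t² − 30.29 t + 12.7 = 0.
t = [30.29 ± √(917.5 − 248.9)] / 9.8 = (30.29 ± 25.86) / 9.8, giving t = 0.452 s or t = 5.73 s.
So the cannonball is at 12.7 m at t = 0.452 s (rising) and t = 5.73 s (falling).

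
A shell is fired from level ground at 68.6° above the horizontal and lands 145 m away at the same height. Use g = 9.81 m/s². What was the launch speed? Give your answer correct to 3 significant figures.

45.8 m/s

On level ground, R = v₀² sin(2θ) / g, so v₀ = √(R g / sin 2θ).
sin(2 × 68.6°) = 0.6794.
v₀ = √(145 × 9.81 / 0.6794) = √2094 = 45.8 m/s.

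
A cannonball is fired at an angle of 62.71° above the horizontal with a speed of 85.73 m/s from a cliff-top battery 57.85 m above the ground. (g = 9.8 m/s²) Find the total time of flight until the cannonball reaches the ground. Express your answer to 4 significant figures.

Vertical component: v_y = 85.73 sin 62.71° = 76.188 m/s.
Taking up as positive with launch at y = 57.85 m, landing at y = 0: 0 = 57.85 + 76.188 t − ½(9.8) t².
Solving 4.900 t² − 76.188 t − 57.85 = 0 gives t = [76.188 + √(76.188² + 4·4.900·57.85)] / 9.800 = 16.27 s.

16.27 s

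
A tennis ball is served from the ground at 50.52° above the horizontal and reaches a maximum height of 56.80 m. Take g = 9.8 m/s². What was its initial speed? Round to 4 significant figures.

43.23 m/s

At maximum height v_y = 0, so (v₀ sin θ)² = 2 g H.
v₀ sin 50.52° = √(2 × 9.8 × 56.80) = 33.366 m/s.
v₀ = 33.366 / sin 50.52° = 33.366 / 0.7718 = 43.23 m/s.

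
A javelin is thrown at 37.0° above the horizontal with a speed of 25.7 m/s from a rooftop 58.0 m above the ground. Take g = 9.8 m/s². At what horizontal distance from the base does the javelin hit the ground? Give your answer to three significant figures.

110 m

Components: v_x = 25.7 cos 37.0° = 20.52 m/s, v_y = 25.7 sin 37.0° = 15.47 m/s.
Vertical: 0 = 58.0 + 15.47 t − ½(9.8) t² ⇒ 4.900 t² − 15.47 t − 58.0 = 0.
t = [15.47 + √(239.3 + 1137)] / 9.800 = 5.364 s.
Horizontal: R = v_x · t = 20.52 × 5.364 = 110 m.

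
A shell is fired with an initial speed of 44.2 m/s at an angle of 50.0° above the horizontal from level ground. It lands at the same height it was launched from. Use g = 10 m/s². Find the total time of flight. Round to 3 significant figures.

Vertical component: v_y = 44.2 sin 50.0° = 33.86 m/s.
For a projectile landing at launch height, time of flight is t = 2 v_y / g = 2 × 33.86 / 10 = 6.77 s.

6.77 s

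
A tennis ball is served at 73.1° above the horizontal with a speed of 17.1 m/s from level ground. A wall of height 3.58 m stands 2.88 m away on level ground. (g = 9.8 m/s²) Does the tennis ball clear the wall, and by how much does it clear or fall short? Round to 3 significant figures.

Yes — it clears the wall by 4.25 m.

v_x = 17.1 cos 73.1° = 4.971 m/s; v_y0 = 17.1 sin 73.1° = 16.36 m/s.
Time to reach the wall: t = 2.88 / 4.971 = 0.5794 s.
Height at that point: y = 16.36×0.5794 − 4.900×0.5794² = 7.834 m.
That is 7.834 − 3.58 = 4.25 m above the top of the wall, so the tennis ball clears it.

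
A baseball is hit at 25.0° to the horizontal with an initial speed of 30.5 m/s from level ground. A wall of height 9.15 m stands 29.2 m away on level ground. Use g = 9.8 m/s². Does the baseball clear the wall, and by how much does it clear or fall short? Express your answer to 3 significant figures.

No — it falls 1.00 m short of clearing the wall.

v_x = 30.5 cos 25.0° = 27.64 m/s; v_y0 = 30.5 sin 25.0° = 12.89 m/s.
Time to reach the wall: t = 29.2 / 27.64 = 1.056 s.
Height at that point: y = 12.89×1.056 − 4.900×1.056² = 8.148 m.
That is 9.15 − 8.148 = 1.00 m below the top of the wall, so the baseball does not clear it.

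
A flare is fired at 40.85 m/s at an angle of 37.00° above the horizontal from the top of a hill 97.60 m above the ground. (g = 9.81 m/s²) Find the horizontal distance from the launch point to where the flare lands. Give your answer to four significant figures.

Components: v_x = 40.85 cos 37.00° = 32.624 m/s, v_y = 40.85 sin 37.00° = 24.584 m/s.
Vertical: 0 = 97.60 + 24.584 t − ½(9.81) t² ⇒ 4.905 t² − 24.584 t − 97.60 = 0.
t = [24.584 + √(604.37 + 1914.9)] / 9.810 = 7.6225 s.
Horizontal: R = v_x · t = 32.624 × 7.6225 = 248.7 m.

248.7 m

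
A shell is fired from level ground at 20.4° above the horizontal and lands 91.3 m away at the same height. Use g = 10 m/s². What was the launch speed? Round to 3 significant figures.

37.4 m/s

On level ground, R = v₀² sin(2θ) / g, so v₀ = √(R g / sin 2θ).
sin(2 × 20.4°) = 0.6534.
v₀ = √(91.3 × 10 / 0.6534) = √1397 = 37.4 m/s.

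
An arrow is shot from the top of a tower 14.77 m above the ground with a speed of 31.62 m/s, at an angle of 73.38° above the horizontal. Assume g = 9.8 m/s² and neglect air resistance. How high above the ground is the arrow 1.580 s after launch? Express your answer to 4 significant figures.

50.41 m

v_y0 = 31.62 sin 73.38° = 30.299 m/s.
y(t) = 14.77 + v_y0 t − ½ g t² = 14.77 + 30.299×1.580 − ½×9.8×1.580² = 50.41 m.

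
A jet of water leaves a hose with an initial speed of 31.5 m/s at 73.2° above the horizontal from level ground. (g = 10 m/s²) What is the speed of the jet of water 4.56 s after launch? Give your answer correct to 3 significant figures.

17.9 m/s

v_x = 31.5 cos 73.2° = 9.105 m/s (constant).
v_y(t) = 31.5 sin 73.2° − g t = 30.16 − 10 × 4.56 = -15.44 m/s.
Speed = √(v_x² + v_y²) = √(82.90 + 238.4) = 17.9 m/s.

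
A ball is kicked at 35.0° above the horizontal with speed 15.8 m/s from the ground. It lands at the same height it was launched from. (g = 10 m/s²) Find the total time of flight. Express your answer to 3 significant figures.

1.81 s

Vertical component: v_y = 15.8 sin 35.0° = 9.063 m/s.
For a projectile landing at launch height, time of flight is t = 2 v_y / g = 2 × 9.063 / 10 = 1.81 s.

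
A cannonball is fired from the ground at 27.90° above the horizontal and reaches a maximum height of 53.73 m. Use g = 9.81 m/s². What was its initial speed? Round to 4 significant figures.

At maximum height v_y = 0, so (v₀ sin θ)² = 2 g H.
v₀ sin 27.90° = √(2 × 9.81 × 53.73) = 32.468 m/s.
v₀ = 32.468 / sin 27.90° = 32.468 / 0.4679 = 69.39 m/s.

69.39 m/s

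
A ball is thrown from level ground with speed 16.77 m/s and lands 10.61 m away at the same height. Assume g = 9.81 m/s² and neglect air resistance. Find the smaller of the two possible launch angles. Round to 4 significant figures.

10.86°

Level-ground range: R = v₀² sin(2θ)/g ⇒ sin 2θ = R g / v₀² = 10.61×9.81/16.77² = 0.3701.
2θ = arcsin(0.3701) = 21.722° or 180° − 21.722° = 158.278°.
So θ = 10.86° or θ = 79.14°.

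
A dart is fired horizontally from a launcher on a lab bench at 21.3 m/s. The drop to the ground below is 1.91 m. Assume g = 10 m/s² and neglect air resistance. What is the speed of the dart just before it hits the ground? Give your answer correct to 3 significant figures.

Fall time: t = √(2 × 1.91 / 10) = 0.6181 s.
At impact: v_x = 21.3 m/s (unchanged), v_y = g t = 10 × 0.6181 = 6.181 m/s.
Speed = √(v_x² + v_y²) = √(453.7 + 38.20) = 22.2 m/s.

22.2 m/s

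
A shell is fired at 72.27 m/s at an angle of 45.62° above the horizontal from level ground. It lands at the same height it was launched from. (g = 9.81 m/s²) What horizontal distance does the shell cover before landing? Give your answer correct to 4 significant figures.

532.3 m

Components: v_x = 72.27 cos 45.62° = 50.547 m/s, v_y = 72.27 sin 45.62° = 51.653 m/s.
Time of flight (same landing height): t = 2 v_y / g = 2 × 51.653 / 9.81 = 10.531 s.
Range: R = v_x · t = 50.547 × 10.531 = 532.3 m.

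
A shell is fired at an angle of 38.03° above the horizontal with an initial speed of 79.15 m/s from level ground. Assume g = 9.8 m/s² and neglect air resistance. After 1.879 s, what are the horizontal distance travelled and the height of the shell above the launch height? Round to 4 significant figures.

x = 117.1 m, y = 74.32 m

v_x = 79.15 cos 38.03° = 62.346 m/s; v_y0 = 79.15 sin 38.03° = 48.762 m/s.
x = v_x t = 62.346 × 1.879 = 117.1 m.
y = v_y0 t − ½ g t² = 48.762×1.879 − 4.900×1.879² = 74.32 m.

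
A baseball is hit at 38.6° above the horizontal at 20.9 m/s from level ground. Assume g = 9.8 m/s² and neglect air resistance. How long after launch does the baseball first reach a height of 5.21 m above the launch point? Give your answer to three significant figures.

0.490 s

v_y0 = 20.9 sin 38.6° = 13.04 m/s.
Set y = v_y0 t − ½ g t² = 5.21: 4.900 t² − 13.04 t + 5.21 = 0.
t = [13.04 ± √(170.0 − 102.1)] / 9.8 = (13.04 ± 8.240) / 9.8, giving t = 0.490 s or t = 2.17 s.
The baseball is on the way up at the first time, so t = 0.490 s.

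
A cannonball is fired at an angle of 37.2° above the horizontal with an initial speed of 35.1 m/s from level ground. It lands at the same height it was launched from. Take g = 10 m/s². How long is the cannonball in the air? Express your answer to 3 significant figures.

Vertical component: v_y = 35.1 sin 37.2° = 21.22 m/s.
For a projectile landing at launch height, time of flight is t = 2 v_y / g = 2 × 21.22 / 10 = 4.24 s.

4.24 s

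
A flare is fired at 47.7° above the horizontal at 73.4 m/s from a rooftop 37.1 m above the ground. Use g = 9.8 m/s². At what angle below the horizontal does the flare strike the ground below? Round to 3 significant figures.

50.8°

v_x = 73.4 cos 47.7° = 49.40 m/s.
At impact |v_y| = √(v_y0² + 2 g h) = √(54.29² + 2×9.8×37.1) = 60.62 m/s.
Angle below horizontal = arctan(|v_y| / v_x) = arctan(60.62 / 49.40) = 50.8°.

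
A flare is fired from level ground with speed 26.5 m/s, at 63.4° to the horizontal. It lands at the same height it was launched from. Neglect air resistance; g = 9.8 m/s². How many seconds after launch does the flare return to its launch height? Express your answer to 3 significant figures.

Vertical component: v_y = 26.5 sin 63.4° = 23.70 m/s.
For a projectile landing at launch height, time of flight is t = 2 v_y / g = 2 × 23.70 / 9.8 = 4.84 s.

4.84 s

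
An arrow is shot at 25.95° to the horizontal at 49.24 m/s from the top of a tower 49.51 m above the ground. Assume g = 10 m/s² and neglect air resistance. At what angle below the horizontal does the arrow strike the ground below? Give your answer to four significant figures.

40.74°

v_x = 49.24 cos 25.95° = 44.275 m/s.
At impact |v_y| = √(v_y0² + 2 g h) = √(21.547² + 2×10×49.51) = 38.138 m/s.
Angle below horizontal = arctan(|v_y| / v_x) = arctan(38.138 / 44.275) = 40.74°.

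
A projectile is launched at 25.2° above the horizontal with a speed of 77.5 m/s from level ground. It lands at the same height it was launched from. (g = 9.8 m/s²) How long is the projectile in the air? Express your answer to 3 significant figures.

6.73 s

Vertical component: v_y = 77.5 sin 25.2° = 33.00 m/s.
For a projectile landing at launch height, time of flight is t = 2 v_y / g = 2 × 33.00 / 9.8 = 6.73 s.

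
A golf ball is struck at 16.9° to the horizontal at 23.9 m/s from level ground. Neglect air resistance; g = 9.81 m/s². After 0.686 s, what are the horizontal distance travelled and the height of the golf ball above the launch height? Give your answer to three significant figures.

v_x = 23.9 cos 16.9° = 22.87 m/s; v_y0 = 23.9 sin 16.9° = 6.948 m/s.
x = v_x t = 22.87 × 0.686 = 15.7 m.
y = v_y0 t − ½ g t² = 6.948×0.686 − 4.905×0.686² = 2.46 m.

x = 15.7 m, y = 2.46 m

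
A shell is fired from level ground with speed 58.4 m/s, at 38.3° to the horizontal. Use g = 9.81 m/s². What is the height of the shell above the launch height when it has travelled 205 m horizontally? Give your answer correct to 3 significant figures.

v_x = 58.4 cos 38.3° = 45.83 m/s, v_y0 = 58.4 sin 38.3° = 36.20 m/s.
Time to reach x = 205 m: t = x / v_x = 205 / 45.83 = 4.473 s.
y = v_y0 t − ½ g t² = 36.20×4.473 − 4.905×4.473² = 63.8 m.

63.8 m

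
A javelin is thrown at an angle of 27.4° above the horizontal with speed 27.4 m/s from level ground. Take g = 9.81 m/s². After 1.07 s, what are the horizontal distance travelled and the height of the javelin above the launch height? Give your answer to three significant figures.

v_x = 27.4 cos 27.4° = 24.33 m/s; v_y0 = 27.4 sin 27.4° = 12.61 m/s.
x = v_x t = 24.33 × 1.07 = 26.0 m.
y = v_y0 t − ½ g t² = 12.61×1.07 − 4.905×1.07² = 7.88 m.

x = 26.0 m, y = 7.88 m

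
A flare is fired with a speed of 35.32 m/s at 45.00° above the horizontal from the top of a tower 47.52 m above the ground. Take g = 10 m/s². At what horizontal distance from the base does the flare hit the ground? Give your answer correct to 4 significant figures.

161.5 m

Components: v_x = 35.32 cos 45.00° = 24.975 m/s, v_y = 35.32 sin 45.00° = 24.975 m/s.
Vertical: 0 = 47.52 + 24.975 t − ½(10) t² ⇒ 5.000 t² − 24.975 t − 47.52 = 0.
t = [24.975 + √(623.75 + 950.40)] / 10.00 = 6.4651 s.
Horizontal: R = v_x · t = 24.975 × 6.4651 = 161.5 m.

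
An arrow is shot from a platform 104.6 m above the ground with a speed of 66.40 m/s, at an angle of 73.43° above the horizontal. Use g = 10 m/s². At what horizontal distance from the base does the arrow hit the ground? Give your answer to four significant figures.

Components: v_x = 66.40 cos 73.43° = 18.936 m/s, v_y = 66.40 sin 73.43° = 63.643 m/s.
Vertical: 0 = 104.6 + 63.643 t − ½(10) t² ⇒ 5.000 t² − 63.643 t − 104.6 = 0.
t = [63.643 + √(4050.4 + 2092.0)] / 10.00 = 14.202 s.
Horizontal: R = v_x · t = 18.936 × 14.202 = 268.9 m.

268.9 m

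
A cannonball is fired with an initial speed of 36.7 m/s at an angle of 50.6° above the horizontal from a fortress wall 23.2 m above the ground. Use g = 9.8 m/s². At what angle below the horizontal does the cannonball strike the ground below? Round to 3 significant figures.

v_x = 36.7 cos 50.6° = 23.29 m/s.
At impact |v_y| = √(v_y0² + 2 g h) = √(28.36² + 2×9.8×23.2) = 35.48 m/s.
Angle below horizontal = arctan(|v_y| / v_x) = arctan(35.48 / 23.29) = 56.7°.

56.7°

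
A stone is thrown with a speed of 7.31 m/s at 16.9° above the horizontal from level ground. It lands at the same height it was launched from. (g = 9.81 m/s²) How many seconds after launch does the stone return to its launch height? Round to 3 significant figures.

Vertical component: v_y = 7.31 sin 16.9° = 2.125 m/s.
For a projectile landing at launch height, time of flight is t = 2 v_y / g = 2 × 2.125 / 9.81 = 0.433 s.

0.433 s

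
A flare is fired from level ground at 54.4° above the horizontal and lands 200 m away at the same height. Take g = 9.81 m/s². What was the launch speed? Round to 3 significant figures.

45.5 m/s

On level ground, R = v₀² sin(2θ) / g, so v₀ = √(R g / sin 2θ).
sin(2 × 54.4°) = 0.9466.
v₀ = √(200 × 9.81 / 0.9466) = √2073 = 45.5 m/s.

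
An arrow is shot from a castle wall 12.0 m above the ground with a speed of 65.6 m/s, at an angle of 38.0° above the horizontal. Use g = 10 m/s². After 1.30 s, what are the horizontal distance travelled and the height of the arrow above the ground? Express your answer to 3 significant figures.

x = 67.2 m, y = 56.1 m

v_x = 65.6 cos 38.0° = 51.69 m/s; v_y0 = 65.6 sin 38.0° = 40.39 m/s.
x = v_x t = 51.69 × 1.30 = 67.2 m.
y = 12.0 + v_y0 t − ½ g t² = 56.1 m.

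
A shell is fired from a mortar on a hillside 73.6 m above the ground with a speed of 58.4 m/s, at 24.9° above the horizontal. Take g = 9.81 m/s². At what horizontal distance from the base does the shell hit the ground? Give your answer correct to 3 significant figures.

Components: v_x = 58.4 cos 24.9° = 52.97 m/s, v_y = 58.4 sin 24.9° = 24.59 m/s.
Vertical: 0 = 73.6 + 24.59 t − ½(9.81) t² ⇒ 4.905 t² − 24.59 t − 73.6 = 0.
t = [24.59 + √(604.7 + 1444)] / 9.810 = 7.121 s.
Horizontal: R = v_x · t = 52.97 × 7.121 = 377 m.

377 m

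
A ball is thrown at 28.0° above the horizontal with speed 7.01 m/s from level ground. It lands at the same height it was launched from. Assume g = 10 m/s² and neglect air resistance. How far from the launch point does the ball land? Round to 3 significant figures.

For level ground, R = v₀² sin(2θ) / g.
sin(2 × 28.0°) = sin 56.00° = 0.8290.
R = (7.01)² × 0.8290 / 10 = 4.07 m.

4.07 m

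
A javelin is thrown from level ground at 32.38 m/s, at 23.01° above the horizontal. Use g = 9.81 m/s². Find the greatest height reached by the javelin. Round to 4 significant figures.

8.165 m

Vertical component of launch velocity: v_y = 32.38 sin 23.01° = 12.657 m/s.
At the highest point the vertical velocity is zero, so v_y² = 2 g h_max.
h_max = (12.657)² / (2 × 9.81) = 160.20 / 19.62 = 8.165 m.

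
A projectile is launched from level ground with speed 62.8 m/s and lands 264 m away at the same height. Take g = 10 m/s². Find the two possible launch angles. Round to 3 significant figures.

21.0° and 69.0°

Level-ground range: R = v₀² sin(2θ)/g ⇒ sin 2θ = R g / v₀² = 264×10/62.8² = 0.6694.
2θ = arcsin(0.6694) = 42.02° or 180° − 42.02° = 137.98°.
So θ = 21.0° or θ = 69.0°.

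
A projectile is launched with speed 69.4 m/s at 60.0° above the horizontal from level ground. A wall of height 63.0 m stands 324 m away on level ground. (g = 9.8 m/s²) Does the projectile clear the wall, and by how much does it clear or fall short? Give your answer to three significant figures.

v_x = 69.4 cos 60.0° = 34.70 m/s; v_y0 = 69.4 sin 60.0° = 60.10 m/s.
Time to reach the wall: t = 324 / 34.70 = 9.337 s.
Height at that point: y = 60.10×9.337 − 4.900×9.337² = 134.0 m.
That is 134.0 − 63.0 = 71.0 m above the top of the wall, so the projectile clears it.

Yes — it clears the wall by 71.0 m.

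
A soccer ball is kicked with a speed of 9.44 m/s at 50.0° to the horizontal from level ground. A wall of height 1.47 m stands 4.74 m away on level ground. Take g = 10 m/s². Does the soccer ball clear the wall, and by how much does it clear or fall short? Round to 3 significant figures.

v_x = 9.44 cos 50.0° = 6.068 m/s; v_y0 = 9.44 sin 50.0° = 7.231 m/s.
Time to reach the wall: t = 4.74 / 6.068 = 0.7811 s.
Height at that point: y = 7.231×0.7811 − 5.000×0.7811² = 2.598 m.
That is 2.598 − 1.47 = 1.13 m above the top of the wall, so the soccer ball clears it.

Yes — it clears the wall by 1.13 m.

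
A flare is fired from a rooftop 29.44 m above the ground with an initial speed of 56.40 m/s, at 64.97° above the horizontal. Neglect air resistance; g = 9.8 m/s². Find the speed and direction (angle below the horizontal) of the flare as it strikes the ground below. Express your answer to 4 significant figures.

v_x = 56.40 cos 64.97° = 23.862 m/s (constant).
|v_y| at impact = √((51.103)² + 2×9.8×29.44) = 56.467 m/s.
Speed = √(23.862² + 56.467²) = 61.30 m/s; angle = arctan(56.467/23.862) = 67.09° below horizontal.

61.30 m/s at 67.09° below the horizontal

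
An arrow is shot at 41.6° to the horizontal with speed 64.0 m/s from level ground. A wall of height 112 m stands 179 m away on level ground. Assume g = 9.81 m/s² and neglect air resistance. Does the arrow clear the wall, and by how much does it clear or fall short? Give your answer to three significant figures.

v_x = 64.0 cos 41.6° = 47.86 m/s; v_y0 = 64.0 sin 41.6° = 42.49 m/s.
Time to reach the wall: t = 179 / 47.86 = 3.740 s.
Height at that point: y = 42.49×3.740 − 4.905×3.740² = 90.30 m.
That is 112 − 90.30 = 21.7 m below the top of the wall, so the arrow does not clear it.

No — it falls 21.7 m short of clearing the wall.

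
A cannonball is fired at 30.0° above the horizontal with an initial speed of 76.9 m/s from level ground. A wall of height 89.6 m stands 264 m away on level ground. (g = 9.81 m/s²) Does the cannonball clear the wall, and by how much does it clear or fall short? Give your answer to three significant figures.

No — it falls 14.3 m short of clearing the wall.

v_x = 76.9 cos 30.0° = 66.60 m/s; v_y0 = 76.9 sin 30.0° = 38.45 m/s.
Time to reach the wall: t = 264 / 66.60 = 3.964 s.
Height at that point: y = 38.45×3.964 − 4.905×3.964² = 75.34 m.
That is 89.6 − 75.34 = 14.3 m below the top of the wall, so the cannonball does not clear it.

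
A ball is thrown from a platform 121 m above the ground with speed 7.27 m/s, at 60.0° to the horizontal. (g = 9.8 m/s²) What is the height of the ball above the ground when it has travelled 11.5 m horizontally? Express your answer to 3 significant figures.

91.9 m

v_x = 7.27 cos 60.0° = 3.635 m/s, v_y0 = 7.27 sin 60.0° = 6.296 m/s.
Time to reach x = 11.5 m: t = x / v_x = 11.5 / 3.635 = 3.164 s.
y = 121 + v_y0 t − ½ g t² = 121 + 6.296×3.164 − 4.900×3.164² = 91.9 m.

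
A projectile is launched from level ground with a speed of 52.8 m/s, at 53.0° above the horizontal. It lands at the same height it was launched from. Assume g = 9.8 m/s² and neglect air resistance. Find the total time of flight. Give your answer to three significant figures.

8.61 s

Vertical component: v_y = 52.8 sin 53.0° = 42.17 m/s.
For a projectile landing at launch height, time of flight is t = 2 v_y / g = 2 × 42.17 / 9.8 = 8.61 s.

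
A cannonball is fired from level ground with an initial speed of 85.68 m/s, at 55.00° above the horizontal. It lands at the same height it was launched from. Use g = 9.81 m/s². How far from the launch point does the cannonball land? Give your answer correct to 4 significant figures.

703.2 m

For level ground, R = v₀² sin(2θ) / g.
sin(2 × 55.00°) = sin 110.00° = 0.9397.
R = (85.68)² × 0.9397 / 9.81 = 703.2 m.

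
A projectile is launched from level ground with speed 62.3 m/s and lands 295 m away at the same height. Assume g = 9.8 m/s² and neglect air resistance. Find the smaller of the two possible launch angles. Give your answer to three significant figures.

24.1°

Level-ground range: R = v₀² sin(2θ)/g ⇒ sin 2θ = R g / v₀² = 295×9.8/62.3² = 0.7449.
2θ = arcsin(0.7449) = 48.15° or 180° − 48.15° = 131.85°.
So θ = 24.1° or θ = 65.9°.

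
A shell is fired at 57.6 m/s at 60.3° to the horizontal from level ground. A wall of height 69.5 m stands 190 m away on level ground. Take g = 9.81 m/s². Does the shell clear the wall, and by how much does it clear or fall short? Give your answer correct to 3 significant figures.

v_x = 57.6 cos 60.3° = 28.54 m/s; v_y0 = 57.6 sin 60.3° = 50.03 m/s.
Time to reach the wall: t = 190 / 28.54 = 6.657 s.
Height at that point: y = 50.03×6.657 − 4.905×6.657² = 115.7 m.
That is 115.7 − 69.5 = 46.2 m above the top of the wall, so the shell clears it.

Yes — it clears the wall by 46.2 m.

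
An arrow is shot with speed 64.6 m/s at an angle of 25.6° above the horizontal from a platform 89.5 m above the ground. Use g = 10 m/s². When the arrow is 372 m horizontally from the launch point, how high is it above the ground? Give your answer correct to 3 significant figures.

63.9 m

v_x = 64.6 cos 25.6° = 58.26 m/s, v_y0 = 64.6 sin 25.6° = 27.91 m/s.
Time to reach x = 372 m: t = x / v_x = 372 / 58.26 = 6.385 s.
y = 89.5 + v_y0 t − ½ g t² = 89.5 + 27.91×6.385 − 5.000×6.385² = 63.9 m.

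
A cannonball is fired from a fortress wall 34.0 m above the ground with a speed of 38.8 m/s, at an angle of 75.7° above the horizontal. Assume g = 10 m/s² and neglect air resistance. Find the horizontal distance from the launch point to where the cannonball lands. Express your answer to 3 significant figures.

Components: v_x = 38.8 cos 75.7° = 9.584 m/s, v_y = 38.8 sin 75.7° = 37.60 m/s.
Vertical: 0 = 34.0 + 37.60 t − ½(10) t² ⇒ 5.000 t² − 37.60 t − 34.0 = 0.
t = [37.60 + √(1414 + 680.0)] / 10.00 = 8.336 s.
Horizontal: R = v_x · t = 9.584 × 8.336 = 79.9 m.

79.9 m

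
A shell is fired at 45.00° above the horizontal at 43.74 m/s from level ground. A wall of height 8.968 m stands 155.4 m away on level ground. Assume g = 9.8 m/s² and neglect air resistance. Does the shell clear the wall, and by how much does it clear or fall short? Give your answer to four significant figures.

Yes — it clears the wall by 22.73 m.

v_x = 43.74 cos 45.00° = 30.929 m/s; v_y0 = 43.74 sin 45.00° = 30.929 m/s.
Time to reach the wall: t = 155.4 / 30.929 = 5.0244 s.
Height at that point: y = 30.929×5.0244 − 4.900×5.0244² = 31.701 m.
That is 31.701 − 8.968 = 22.73 m above the top of the wall, so the shell clears it.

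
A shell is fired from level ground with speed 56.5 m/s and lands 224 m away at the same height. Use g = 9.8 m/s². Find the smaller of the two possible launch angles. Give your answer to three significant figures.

Level-ground range: R = v₀² sin(2θ)/g ⇒ sin 2θ = R g / v₀² = 224×9.8/56.5² = 0.6877.
2θ = arcsin(0.6877) = 43.45° or 180° − 43.45° = 136.55°.
So θ = 21.7° or θ = 68.3°.

21.7°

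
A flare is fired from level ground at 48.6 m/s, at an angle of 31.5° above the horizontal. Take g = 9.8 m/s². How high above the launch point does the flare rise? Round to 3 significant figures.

Vertical component of launch velocity: v_y = 48.6 sin 31.5° = 25.39 m/s.
At the highest point the vertical velocity is zero, so v_y² = 2 g h_max.
h_max = (25.39)² / (2 × 9.8) = 644.7 / 19.60 = 32.9 m.

32.9 m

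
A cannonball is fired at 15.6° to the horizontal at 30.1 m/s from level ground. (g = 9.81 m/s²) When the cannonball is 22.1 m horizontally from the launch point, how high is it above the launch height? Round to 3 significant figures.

v_x = 30.1 cos 15.6° = 28.99 m/s, v_y0 = 30.1 sin 15.6° = 8.094 m/s.
Time to reach x = 22.1 m: t = x / v_x = 22.1 / 28.99 = 0.7623 s.
y = v_y0 t − ½ g t² = 8.094×0.7623 − 4.905×0.7623² = 3.32 m.

3.32 m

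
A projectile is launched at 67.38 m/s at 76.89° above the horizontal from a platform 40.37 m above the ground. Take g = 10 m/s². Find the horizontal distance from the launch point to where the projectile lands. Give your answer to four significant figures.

Components: v_x = 67.38 cos 76.89° = 15.283 m/s, v_y = 67.38 sin 76.89° = 65.624 m/s.
Vertical: 0 = 40.37 + 65.624 t − ½(10) t² ⇒ 5.000 t² − 65.624 t − 40.37 = 0.
t = [65.624 + √(4306.5 + 807.40)] / 10.00 = 13.714 s.
Horizontal: R = v_x · t = 15.283 × 13.714 = 209.6 m.

209.6 m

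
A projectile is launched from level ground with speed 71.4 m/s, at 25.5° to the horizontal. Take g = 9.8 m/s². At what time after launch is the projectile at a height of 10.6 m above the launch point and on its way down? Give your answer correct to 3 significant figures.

v_y0 = 71.4 sin 25.5° = 30.74 m/s.
Set y = v_y0 t − ½ g t² = 10.6: 4.900 t² − 30.74 t + 10.6 = 0.
t = [30.74 ± √(944.9 − 207.8)] / 9.8 = (30.74 ± 27.15) / 9.8, giving t = 0.366 s or t = 5.91 s.
On the way down corresponds to the larger root: t = 5.91 s.

5.91 s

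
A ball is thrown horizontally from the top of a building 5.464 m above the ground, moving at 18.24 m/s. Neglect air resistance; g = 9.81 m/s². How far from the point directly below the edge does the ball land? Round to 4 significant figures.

Initial vertical velocity is zero, so the fall time comes from h = ½ g t²: t = √(2 × 5.464 / 9.81) = 1.0554 s.
Horizontal motion is uniform at 18.24 m/s, so x = 18.24 × 1.0554 = 19.25 m.

19.25 m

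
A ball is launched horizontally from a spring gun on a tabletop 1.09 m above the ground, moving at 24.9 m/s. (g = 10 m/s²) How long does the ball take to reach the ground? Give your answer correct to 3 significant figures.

0.467 s

The horizontal speed doesn't affect the fall. With v_y0 = 0, h = ½ g t².
t = √(2 × 1.09 / 10) = √0.2180 = 0.467 s.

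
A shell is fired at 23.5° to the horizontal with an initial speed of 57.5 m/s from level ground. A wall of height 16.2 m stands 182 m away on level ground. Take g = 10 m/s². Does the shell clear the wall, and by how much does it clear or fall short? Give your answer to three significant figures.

Yes — it clears the wall by 3.37 m.

v_x = 57.5 cos 23.5° = 52.73 m/s; v_y0 = 57.5 sin 23.5° = 22.93 m/s.
Time to reach the wall: t = 182 / 52.73 = 3.452 s.
Height at that point: y = 22.93×3.452 − 5.000×3.452² = 19.57 m.
That is 19.57 − 16.2 = 3.37 m above the top of the wall, so the shell clears it.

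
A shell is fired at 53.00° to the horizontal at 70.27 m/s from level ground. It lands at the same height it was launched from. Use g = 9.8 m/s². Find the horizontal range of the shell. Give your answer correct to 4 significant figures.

484.3 m

Components: v_x = 70.27 cos 53.00° = 42.290 m/s, v_y = 70.27 sin 53.00° = 56.120 m/s.
Time of flight (same landing height): t = 2 v_y / g = 2 × 56.120 / 9.8 = 11.453 s.
Range: R = v_x · t = 42.290 × 11.453 = 484.3 m.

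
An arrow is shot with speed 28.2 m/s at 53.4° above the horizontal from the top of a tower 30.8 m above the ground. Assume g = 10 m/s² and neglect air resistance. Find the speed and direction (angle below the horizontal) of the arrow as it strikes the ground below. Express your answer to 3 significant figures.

37.6 m/s at 63.4° below the horizontal

v_x = 28.2 cos 53.4° = 16.81 m/s (constant).
|v_y| at impact = √((22.64)² + 2×10×30.8) = 33.59 m/s.
Speed = √(16.81² + 33.59²) = 37.6 m/s; angle = arctan(33.59/16.81) = 63.4° below horizontal.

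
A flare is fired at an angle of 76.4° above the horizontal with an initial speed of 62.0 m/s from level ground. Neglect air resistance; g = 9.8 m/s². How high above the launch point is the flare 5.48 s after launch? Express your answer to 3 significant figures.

v_y0 = 62.0 sin 76.4° = 60.26 m/s.
y(t) = v_y0 t − ½ g t² = 60.26×5.48 − 4.900×5.48² = 183 m.

183 m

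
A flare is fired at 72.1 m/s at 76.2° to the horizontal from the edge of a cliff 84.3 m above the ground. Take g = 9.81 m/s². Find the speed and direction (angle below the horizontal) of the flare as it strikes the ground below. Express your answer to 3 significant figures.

82.8 m/s at 78.0° below the horizontal

v_x = 72.1 cos 76.2° = 17.20 m/s (constant).
|v_y| at impact = √((70.02)² + 2×9.81×84.3) = 80.97 m/s.
Speed = √(17.20² + 80.97²) = 82.8 m/s; angle = arctan(80.97/17.20) = 78.0° below horizontal.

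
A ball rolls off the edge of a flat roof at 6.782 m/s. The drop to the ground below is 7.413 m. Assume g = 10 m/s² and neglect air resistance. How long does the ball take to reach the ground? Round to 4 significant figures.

The horizontal speed doesn't affect the fall. With v_y0 = 0, h = ½ g t².
t = √(2 × 7.413 / 10) = √1.4826 = 1.218 s.

1.218 s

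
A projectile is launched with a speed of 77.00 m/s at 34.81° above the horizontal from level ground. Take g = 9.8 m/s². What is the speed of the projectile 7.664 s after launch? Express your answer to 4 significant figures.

v_x = 77.00 cos 34.81° = 63.221 m/s (constant).
v_y(t) = 77.00 sin 34.81° − g t = 43.956 − 9.8 × 7.664 = -31.151 m/s.
Speed = √(v_x² + v_y²) = √(3996.9 + 970.38) = 70.48 m/s.

70.48 m/s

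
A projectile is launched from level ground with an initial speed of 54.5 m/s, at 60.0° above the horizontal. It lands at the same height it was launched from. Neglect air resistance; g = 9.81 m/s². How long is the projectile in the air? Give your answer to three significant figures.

9.62 s

Vertical component: v_y = 54.5 sin 60.0° = 47.20 m/s.
For a projectile landing at launch height, time of flight is t = 2 v_y / g = 2 × 47.20 / 9.81 = 9.62 s.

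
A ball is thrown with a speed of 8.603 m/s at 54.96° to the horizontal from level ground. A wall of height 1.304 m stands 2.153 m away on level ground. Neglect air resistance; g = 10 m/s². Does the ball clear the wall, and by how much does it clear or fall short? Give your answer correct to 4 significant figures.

Yes — it clears the wall by 0.8163 m.

v_x = 8.603 cos 54.96° = 4.9394 m/s; v_y0 = 8.603 sin 54.96° = 7.0437 m/s.
Time to reach the wall: t = 2.153 / 4.9394 = 0.43588 s.
Height at that point: y = 7.0437×0.43588 − 5.000×0.43588² = 2.1203 m.
That is 2.1203 − 1.304 = 0.8163 m above the top of the wall, so the ball clears it.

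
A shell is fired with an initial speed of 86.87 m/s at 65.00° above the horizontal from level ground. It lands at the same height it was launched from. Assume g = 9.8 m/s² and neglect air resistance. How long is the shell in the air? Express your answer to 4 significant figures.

16.07 s

Vertical component: v_y = 86.87 sin 65.00° = 78.731 m/s.
For a projectile landing at launch height, time of flight is t = 2 v_y / g = 2 × 78.731 / 9.8 = 16.07 s.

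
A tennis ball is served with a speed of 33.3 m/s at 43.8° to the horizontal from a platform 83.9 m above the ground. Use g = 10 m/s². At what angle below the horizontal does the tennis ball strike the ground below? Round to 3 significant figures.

v_x = 33.3 cos 43.8° = 24.03 m/s.
At impact |v_y| = √(v_y0² + 2 g h) = √(23.05² + 2×10×83.9) = 47.00 m/s.
Angle below horizontal = arctan(|v_y| / v_x) = arctan(47.00 / 24.03) = 62.9°.

62.9°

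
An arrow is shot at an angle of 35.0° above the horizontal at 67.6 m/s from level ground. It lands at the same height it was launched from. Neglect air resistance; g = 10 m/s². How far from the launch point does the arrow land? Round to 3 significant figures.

429 m

For level ground, R = v₀² sin(2θ) / g.
sin(2 × 35.0°) = sin 70.00° = 0.9397.
R = (67.6)² × 0.9397 / 10 = 429 m.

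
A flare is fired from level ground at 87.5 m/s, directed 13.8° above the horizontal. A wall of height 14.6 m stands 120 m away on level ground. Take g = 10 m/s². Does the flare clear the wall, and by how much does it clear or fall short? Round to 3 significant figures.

Yes — it clears the wall by 4.90 m.

v_x = 87.5 cos 13.8° = 84.97 m/s; v_y0 = 87.5 sin 13.8° = 20.87 m/s.
Time to reach the wall: t = 120 / 84.97 = 1.412 s.
Height at that point: y = 20.87×1.412 − 5.000×1.412² = 19.50 m.
That is 19.50 − 14.6 = 4.90 m above the top of the wall, so the flare clears it.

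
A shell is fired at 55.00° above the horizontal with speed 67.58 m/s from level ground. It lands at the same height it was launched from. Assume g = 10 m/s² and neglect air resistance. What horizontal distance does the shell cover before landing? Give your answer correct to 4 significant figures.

For level ground, R = v₀² sin(2θ) / g.
sin(2 × 55.00°) = sin 110.00° = 0.9397.
R = (67.58)² × 0.9397 / 10 = 429.2 m.

429.2 m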